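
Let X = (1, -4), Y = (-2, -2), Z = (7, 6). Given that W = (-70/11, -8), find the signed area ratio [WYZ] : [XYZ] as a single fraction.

[XYZ] = ½·(1·(-2−6) + (-2)·(6−(-4)) + 7·(-4−(-2))) = ½·(-8 − 20 − 14) = -21.
[WYZ] = ½·((-70/11)·(-2−6) + (-2)·(6−(-8)) + 7·(-8−(-2))) = ½·(560/11 − 28 − 42) = -105/11, so the ratio is (-105/11)/(-21) = 5/11.

5/11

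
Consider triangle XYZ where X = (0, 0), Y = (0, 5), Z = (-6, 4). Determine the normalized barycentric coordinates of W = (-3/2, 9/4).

(1/2, 1/4, 1/4)

Signed area of the reference triangle: [XYZ] = ½·(0·(5−4) + 0·(4−0) + (-6)·(0−5)) = ½·(0 + 0 + 30) = 15.
[WYZ] = ½·((-3/2)·(5−4) + 0·(4−(9/4)) + (-6)·(9/4−5)) = ½·(-3/2 + 0 + 33/2) = 15/2, so the X-coordinate is (15/2)/15 = 1/2.
[XWZ] = ½·(0·(9/4−4) + (-3/2)·(4−0) + (-6)·(0−(9/4))) = ½·(0 − 6 + 27/2) = 15/4, so the Y-coordinate is 1/4.
[XYW] = ½·(0·(5−(9/4)) + 0·(9/4−0) + (-3/2)·(0−5)) = ½·(0 + 0 + 15/2) = 15/4, so the Z-coordinate is 1/4.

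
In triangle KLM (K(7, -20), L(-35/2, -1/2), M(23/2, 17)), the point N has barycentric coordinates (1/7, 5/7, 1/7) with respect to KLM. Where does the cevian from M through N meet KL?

Line MN meets KL where the M-coordinate vanishes; zeroing N's M-weight and renormalizing leaves K, L-weights 1/7 : 5/7 → (1/6, 5/6).
So J = (1/6)·K + (5/6)·L = (-161/12, -15/4).

(-161/12, -15/4)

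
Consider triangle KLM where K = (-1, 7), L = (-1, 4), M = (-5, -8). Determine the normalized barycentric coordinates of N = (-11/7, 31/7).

(5/7, 1/7, 1/7)

Signed area of the reference triangle: [KLM] = ½·((-1)·(4−(-8)) + (-1)·(-8−7) + (-5)·(7−4)) = ½·(-12 + 15 − 15) = -6.
[NLM] = ½·((-11/7)·(4−(-8)) + (-1)·(-8−(31/7)) + (-5)·(31/7−4)) = ½·(-132/7 + 87/7 − 15/7) = -30/7, so the K-coordinate is (-30/7)/(-6) = 5/7.
[KNM] = ½·((-1)·(31/7−(-8)) + (-11/7)·(-8−7) + (-5)·(7−(31/7))) = ½·(-87/7 + 165/7 − 90/7) = -6/7, so the L-coordinate is 1/7.
[KLN] = ½·((-1)·(4−(31/7)) + (-1)·(31/7−7) + (-11/7)·(7−4)) = ½·(3/7 + 18/7 − 33/7) = -6/7, so the M-coordinate is 1/7.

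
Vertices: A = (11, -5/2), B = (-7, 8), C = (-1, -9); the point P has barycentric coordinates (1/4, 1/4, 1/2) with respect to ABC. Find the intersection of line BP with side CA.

Line BP meets CA where the B-coordinate vanishes; zeroing P's B-weight and renormalizing leaves C, A-weights 1/2 : 1/4 → (2/3, 1/3).
So Q = (2/3)·C + (1/3)·A = (3, -41/6).

(3, -41/6)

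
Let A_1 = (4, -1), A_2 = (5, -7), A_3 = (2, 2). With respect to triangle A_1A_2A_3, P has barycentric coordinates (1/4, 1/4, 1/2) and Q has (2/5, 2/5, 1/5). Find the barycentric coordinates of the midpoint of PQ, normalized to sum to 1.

(13/40, 13/40, 7/20)

Since both coordinate triples sum to 1, the midpoint's barycentrics are the componentwise average.
(1/4+2/5)/2 = 13/40; similarly 13/40 and 7/20.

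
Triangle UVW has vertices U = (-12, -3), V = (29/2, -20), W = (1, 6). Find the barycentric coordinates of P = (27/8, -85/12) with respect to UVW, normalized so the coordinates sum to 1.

(1/4, 5/12, 1/3)

Signed area of the reference triangle: [UVW] = ½·((-12)·(-20−6) + (29/2)·(6−(-3)) + 1·(-3−(-20))) = ½·(312 + 261/2 + 17) = 919/4.
[PVW] = ½·((27/8)·(-20−6) + (29/2)·(6−(-85/12)) + 1·(-85/12−(-20))) = ½·(-351/4 + 4553/24 + 155/12) = 919/16, so the U-coordinate is (919/16)/(919/4) = 1/4.
[UPW] = ½·((-12)·(-85/12−6) + (27/8)·(6−(-3)) + 1·(-3−(-85/12))) = ½·(157 + 243/8 + 49/12) = 4595/48, so the V-coordinate is 5/12.
[UVP] = ½·((-12)·(-20−(-85/12)) + (29/2)·(-85/12−(-3)) + (27/8)·(-3−(-20))) = ½·(155 − 1421/24 + 459/8) = 919/12, so the W-coordinate is 1/3.
Check: 1/4 + 5/12 + 1/3 = 1.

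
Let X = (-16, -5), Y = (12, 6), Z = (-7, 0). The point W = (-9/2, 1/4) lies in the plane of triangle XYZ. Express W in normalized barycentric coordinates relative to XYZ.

Signed area of the reference triangle: [XYZ] = ½·((-16)·(6−0) + 12·(0−(-5)) + (-7)·(-5−6)) = ½·(-96 + 60 + 77) = 41/2.
[WYZ] = ½·((-9/2)·(6−0) + 12·(0−(1/4)) + (-7)·(1/4−6)) = ½·(-27 − 3 + 161/4) = 41/8, so the X-coordinate is (41/8)/(41/2) = 1/4.
[XWZ] = ½·((-16)·(1/4−0) + (-9/2)·(0−(-5)) + (-7)·(-5−(1/4))) = ½·(-4 − 45/2 + 147/4) = 41/8, so the Y-coordinate is 1/4.
[XYW] = ½·((-16)·(6−(1/4)) + 12·(1/4−(-5)) + (-9/2)·(-5−6)) = ½·(-92 + 63 + 99/2) = 41/4, so the Z-coordinate is 1/2.
Check: 1/4 + 1/4 + 1/2 = 1.

(1/4, 1/4, 1/2)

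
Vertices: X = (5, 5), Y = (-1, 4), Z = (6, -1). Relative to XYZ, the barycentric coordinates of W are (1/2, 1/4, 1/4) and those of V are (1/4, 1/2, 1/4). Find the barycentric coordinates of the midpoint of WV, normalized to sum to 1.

Since both coordinate triples sum to 1, the midpoint's barycentrics are the componentwise average.
(1/2+1/4)/2 = 3/8; similarly 3/8 and 1/4.

(3/8, 3/8, 1/4)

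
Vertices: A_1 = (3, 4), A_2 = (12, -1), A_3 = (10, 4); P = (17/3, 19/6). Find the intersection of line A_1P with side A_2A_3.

Barycentric coordinates of P with respect to A_1A_2A_3: (2/3, 1/6, 1/6).
On side A_2A_3 the A_1-coordinate is zero; dropping P's A_1-weight 2/3 and renormalizing the remaining 1/6 : 1/6 gives weights 1/2, 1/2 on A_2, A_3.
Q = (1/2)·(12, -1) + (1/2)·(10, 4) = (11, 3/2).

(11, 3/2)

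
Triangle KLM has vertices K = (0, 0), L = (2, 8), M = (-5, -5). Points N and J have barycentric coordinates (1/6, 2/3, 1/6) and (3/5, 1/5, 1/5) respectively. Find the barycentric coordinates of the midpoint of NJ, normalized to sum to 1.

Since both coordinate triples sum to 1, the midpoint's barycentrics are the componentwise average.
(1/6+3/5)/2 = 23/60; similarly 13/30 and 11/60.

(23/60, 13/30, 11/60)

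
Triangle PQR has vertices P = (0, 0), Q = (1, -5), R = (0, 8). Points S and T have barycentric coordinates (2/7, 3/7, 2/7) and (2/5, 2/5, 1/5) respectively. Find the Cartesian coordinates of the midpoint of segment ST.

(29/70, -9/70)

Barycentric coordinates of the midpoint are the average: (12/35, 29/70, 17/70).
Converting: (12/35)·P + (29/70)·Q + (17/70)·R = (29/70, -9/70).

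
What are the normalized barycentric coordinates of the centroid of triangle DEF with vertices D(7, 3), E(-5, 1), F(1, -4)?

(1/3, 1/3, 1/3)

The centroid is the average of the vertices, so each weight is 1/3.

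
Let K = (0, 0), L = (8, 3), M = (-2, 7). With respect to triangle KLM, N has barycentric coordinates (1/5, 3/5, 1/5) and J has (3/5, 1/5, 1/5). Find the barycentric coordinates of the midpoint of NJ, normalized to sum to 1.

Since both coordinate triples sum to 1, the midpoint's barycentrics are the componentwise average.
(1/5+3/5)/2 = 2/5; similarly 2/5 and 1/5.

(2/5, 2/5, 1/5)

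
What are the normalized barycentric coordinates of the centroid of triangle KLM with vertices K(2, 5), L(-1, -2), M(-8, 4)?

(1/3, 1/3, 1/3)

The centroid is the average of the vertices, so each weight is 1/3.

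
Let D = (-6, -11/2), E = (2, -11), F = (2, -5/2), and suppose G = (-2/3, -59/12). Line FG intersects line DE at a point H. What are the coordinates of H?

(-10/3, -22/3)

Barycentric coordinates of G with respect to DEF: (1/3, 1/6, 1/2).
On side DE the F-coordinate is zero; dropping G's F-weight 1/2 and renormalizing the remaining 1/3 : 1/6 gives weights 2/3, 1/3 on D, E.
H = (2/3)·(-6, -11/2) + (1/3)·(2, -11) = (-10/3, -22/3).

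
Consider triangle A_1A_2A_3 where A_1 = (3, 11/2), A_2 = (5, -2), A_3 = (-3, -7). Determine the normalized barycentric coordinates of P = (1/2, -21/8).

Signed area of the reference triangle: [A_1A_2A_3] = ½·(3·(-2−(-7)) + 5·(-7−(11/2)) + (-3)·(11/2−(-2))) = ½·(15 − 125/2 − 45/2) = -35.
[PA_2A_3] = ½·((1/2)·(-2−(-7)) + 5·(-7−(-21/8)) + (-3)·(-21/8−(-2))) = ½·(5/2 − 175/8 + 15/8) = -35/4, so the A_1-coordinate is (-35/4)/(-35) = 1/4.
[A_1PA_3] = ½·(3·(-21/8−(-7)) + (1/2)·(-7−(11/2)) + (-3)·(11/2−(-21/8))) = ½·(105/8 − 25/4 − 195/8) = -35/4, so the A_2-coordinate is 1/4.
[A_1A_2P] = ½·(3·(-2−(-21/8)) + 5·(-21/8−(11/2)) + (1/2)·(11/2−(-2))) = ½·(15/8 − 325/8 + 15/4) = -35/2, so the A_3-coordinate is 1/2.

(1/4, 1/4, 1/2)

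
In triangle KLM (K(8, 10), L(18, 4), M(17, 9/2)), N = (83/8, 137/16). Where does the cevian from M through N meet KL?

(66/7, 64/7)

Barycentric coordinates of N with respect to KLM: (3/4, 1/8, 1/8).
On side KL the M-coordinate is zero; dropping N's M-weight 1/8 and renormalizing the remaining 3/4 : 1/8 gives weights 6/7, 1/7 on K, L.
J = (6/7)·(8, 10) + (1/7)·(18, 4) = (66/7, 64/7).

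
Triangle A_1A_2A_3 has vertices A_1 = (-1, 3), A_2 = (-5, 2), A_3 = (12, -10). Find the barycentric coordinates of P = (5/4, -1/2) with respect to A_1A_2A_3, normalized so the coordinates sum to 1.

(1/2, 1/4, 1/4)

Signed area of the reference triangle: [A_1A_2A_3] = ½·((-1)·(2−(-10)) + (-5)·(-10−3) + 12·(3−2)) = ½·(-12 + 65 + 12) = 65/2.
[PA_2A_3] = ½·((5/4)·(2−(-10)) + (-5)·(-10−(-1/2)) + 12·(-1/2−2)) = ½·(15 + 95/2 − 30) = 65/4, so the A_1-coordinate is (65/4)/(65/2) = 1/2.
[A_1PA_3] = ½·((-1)·(-1/2−(-10)) + (5/4)·(-10−3) + 12·(3−(-1/2))) = ½·(-19/2 − 65/4 + 42) = 65/8, so the A_2-coordinate is 1/4.
[A_1A_2P] = ½·((-1)·(2−(-1/2)) + (-5)·(-1/2−3) + (5/4)·(3−2)) = ½·(-5/2 + 35/2 + 5/4) = 65/8, so the A_3-coordinate is 1/4.
Check: 1/2 + 1/4 + 1/4 = 1.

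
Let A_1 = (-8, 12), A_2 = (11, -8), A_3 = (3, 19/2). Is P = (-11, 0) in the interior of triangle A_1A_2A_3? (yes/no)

no

Barycentric coordinates of P: (214/115, 93/115, -192/115).
The three coordinates are positive, positive, negative; a point is interior exactly when all three are positive.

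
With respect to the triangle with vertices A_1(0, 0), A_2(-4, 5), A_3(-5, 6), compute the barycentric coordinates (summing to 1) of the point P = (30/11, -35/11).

Signed area of the reference triangle: [A_1A_2A_3] = ½·(0·(5−6) + (-4)·(6−0) + (-5)·(0−5)) = ½·(0 − 24 + 25) = 1/2.
[PA_2A_3] = ½·((30/11)·(5−6) + (-4)·(6−(-35/11)) + (-5)·(-35/11−5)) = ½·(-30/11 − 404/11 + 450/11) = 8/11, so the A_1-coordinate is (8/11)/(1/2) = 16/11.
[A_1PA_3] = ½·(0·(-35/11−6) + (30/11)·(6−0) + (-5)·(0−(-35/11))) = ½·(0 + 180/11 − 175/11) = 5/22, so the A_2-coordinate is 5/11.
[A_1A_2P] = ½·(0·(5−(-35/11)) + (-4)·(-35/11−0) + (30/11)·(0−5)) = ½·(0 + 140/11 − 150/11) = -5/11, so the A_3-coordinate is -10/11.
Check: 16/11 + 5/11 − 10/11 = 1.

(16/11, 5/11, -10/11)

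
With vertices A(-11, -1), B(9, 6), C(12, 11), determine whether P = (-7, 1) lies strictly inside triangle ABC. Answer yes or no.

Barycentric coordinates of P: (65/79, 2/79, 12/79).
The three coordinates are positive, positive, positive; a point is interior exactly when all three are positive.

yes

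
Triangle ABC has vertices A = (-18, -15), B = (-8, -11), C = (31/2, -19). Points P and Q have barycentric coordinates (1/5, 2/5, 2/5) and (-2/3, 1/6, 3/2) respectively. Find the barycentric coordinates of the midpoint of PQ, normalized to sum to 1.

Since both coordinate triples sum to 1, the midpoint's barycentrics are the componentwise average.
(1/5+-2/3)/2 = -7/30; similarly 17/60 and 19/20.

(-7/30, 17/60, 19/20)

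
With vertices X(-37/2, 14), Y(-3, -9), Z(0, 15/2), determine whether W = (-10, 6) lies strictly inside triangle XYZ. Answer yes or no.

yes

Barycentric coordinates of W: (214/433, 371/1299, 286/1299).
The three coordinates are positive, positive, positive; a point is interior exactly when all three are positive.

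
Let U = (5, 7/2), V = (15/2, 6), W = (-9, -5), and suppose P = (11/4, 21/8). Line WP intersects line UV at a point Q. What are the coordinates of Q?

Barycentric coordinates of P with respect to UVW: (1/4, 1/2, 1/4).
On side UV the W-coordinate is zero; dropping P's W-weight 1/4 and renormalizing the remaining 1/4 : 1/2 gives weights 1/3, 2/3 on U, V.
Q = (1/3)·(5, 7/2) + (2/3)·(15/2, 6) = (20/3, 31/6).

(20/3, 31/6)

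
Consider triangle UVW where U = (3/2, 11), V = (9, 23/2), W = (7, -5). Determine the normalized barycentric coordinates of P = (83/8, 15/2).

Signed area of the reference triangle: [UVW] = ½·((3/2)·(23/2−(-5)) + 9·(-5−11) + 7·(11−(23/2))) = ½·(99/4 − 144 − 7/2) = -491/8.
[PVW] = ½·((83/8)·(23/2−(-5)) + 9·(-5−(15/2)) + 7·(15/2−(23/2))) = ½·(2739/16 − 225/2 − 28) = 491/32, so the U-coordinate is (491/32)/(-491/8) = -1/4.
[UPW] = ½·((3/2)·(15/2−(-5)) + (83/8)·(-5−11) + 7·(11−(15/2))) = ½·(75/4 − 166 + 49/2) = -491/8, so the V-coordinate is 1.
[UVP] = ½·((3/2)·(23/2−(15/2)) + 9·(15/2−11) + (83/8)·(11−(23/2))) = ½·(6 − 63/2 − 83/16) = -491/32, so the W-coordinate is 1/4.

(-1/4, 1, 1/4)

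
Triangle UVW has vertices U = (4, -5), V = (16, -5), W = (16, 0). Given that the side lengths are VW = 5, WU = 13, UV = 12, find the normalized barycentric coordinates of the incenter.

The incenter has barycentric coordinates proportional to the opposite side lengths: (5 : 13 : 12).
Normalizing by 5+13+12 = 30 gives (1/6, 13/30, 2/5).

(1/6, 13/30, 2/5)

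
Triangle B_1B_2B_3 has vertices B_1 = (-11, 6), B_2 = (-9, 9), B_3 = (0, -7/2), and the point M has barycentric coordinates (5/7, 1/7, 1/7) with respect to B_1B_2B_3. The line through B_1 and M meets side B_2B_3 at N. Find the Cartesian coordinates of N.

(-9/2, 11/4)

Line B_1M meets B_2B_3 where the B_1-coordinate vanishes; zeroing M's B_1-weight and renormalizing leaves B_2, B_3-weights 1/7 : 1/7 → (1/2, 1/2).
So N = (1/2)·B_2 + (1/2)·B_3 = (-9/2, 11/4).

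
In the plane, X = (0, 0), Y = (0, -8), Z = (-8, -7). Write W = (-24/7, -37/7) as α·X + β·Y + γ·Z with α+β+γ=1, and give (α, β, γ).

Signed area of the reference triangle: [XYZ] = ½·(0·(-8−(-7)) + 0·(-7−0) + (-8)·(0−(-8))) = ½·(0 + 0 − 64) = -32.
[WYZ] = ½·((-24/7)·(-8−(-7)) + 0·(-7−(-37/7)) + (-8)·(-37/7−(-8))) = ½·(24/7 + 0 − 152/7) = -64/7, so the X-coordinate is (-64/7)/(-32) = 2/7.
[XWZ] = ½·(0·(-37/7−(-7)) + (-24/7)·(-7−0) + (-8)·(0−(-37/7))) = ½·(0 + 24 − 296/7) = -64/7, so the Y-coordinate is 2/7.
[XYW] = ½·(0·(-8−(-37/7)) + 0·(-37/7−0) + (-24/7)·(0−(-8))) = ½·(0 + 0 − 192/7) = -96/7, so the Z-coordinate is 3/7.
Check: 2/7 + 2/7 + 3/7 = 1.

(2/7, 2/7, 3/7)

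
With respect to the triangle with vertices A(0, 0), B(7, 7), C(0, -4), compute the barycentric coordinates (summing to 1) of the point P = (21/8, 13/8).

(3/8, 3/8, 1/4)

Signed area of the reference triangle: [ABC] = ½·(0·(7−(-4)) + 7·(-4−0) + 0·(0−7)) = ½·(0 − 28 + 0) = -14.
[PBC] = ½·((21/8)·(7−(-4)) + 7·(-4−(13/8)) + 0·(13/8−7)) = ½·(231/8 − 315/8 + 0) = -21/4, so the A-coordinate is (-21/4)/(-14) = 3/8.
[APC] = ½·(0·(13/8−(-4)) + (21/8)·(-4−0) + 0·(0−(13/8))) = ½·(0 − 21/2 + 0) = -21/4, so the B-coordinate is 3/8.
[ABP] = ½·(0·(7−(13/8)) + 7·(13/8−0) + (21/8)·(0−7)) = ½·(0 + 91/8 − 147/8) = -7/2, so the C-coordinate is 1/4.
Check: 3/8 + 3/8 + 1/4 = 1.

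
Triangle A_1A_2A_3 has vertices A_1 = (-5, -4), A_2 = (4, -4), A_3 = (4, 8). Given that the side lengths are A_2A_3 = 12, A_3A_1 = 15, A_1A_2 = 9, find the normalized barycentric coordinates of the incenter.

(1/3, 5/12, 1/4)

The incenter has barycentric coordinates proportional to the opposite side lengths: (12 : 15 : 9).
Normalizing by 12+15+9 = 36 gives (1/3, 5/12, 1/4).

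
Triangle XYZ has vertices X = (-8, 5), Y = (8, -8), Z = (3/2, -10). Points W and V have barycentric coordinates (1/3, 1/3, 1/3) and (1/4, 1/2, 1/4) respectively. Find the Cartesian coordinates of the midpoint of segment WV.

Barycentric coordinates of the midpoint are the average: (7/24, 5/12, 7/24).
Converting: (7/24)·X + (5/12)·Y + (7/24)·Z = (23/16, -115/24).

(23/16, -115/24)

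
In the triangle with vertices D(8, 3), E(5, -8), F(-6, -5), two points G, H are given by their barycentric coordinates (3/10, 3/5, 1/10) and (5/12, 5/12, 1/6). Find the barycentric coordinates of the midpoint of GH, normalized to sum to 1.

Since both coordinate triples sum to 1, the midpoint's barycentrics are the componentwise average.
(3/10+5/12)/2 = 43/120; similarly 61/120 and 2/15.

(43/120, 61/120, 2/15)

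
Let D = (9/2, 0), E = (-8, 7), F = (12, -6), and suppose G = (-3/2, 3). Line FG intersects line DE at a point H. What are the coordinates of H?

Barycentric coordinates of G with respect to DEF: (1/5, 3/5, 1/5).
On side DE the F-coordinate is zero; dropping G's F-weight 1/5 and renormalizing the remaining 1/5 : 3/5 gives weights 1/4, 3/4 on D, E.
H = (1/4)·(9/2, 0) + (3/4)·(-8, 7) = (-39/8, 21/4).

(-39/8, 21/4)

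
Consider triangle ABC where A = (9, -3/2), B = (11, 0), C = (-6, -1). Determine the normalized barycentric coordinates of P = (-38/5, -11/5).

Signed area of the reference triangle: [ABC] = ½·(9·(0−(-1)) + 11·(-1−(-3/2)) + (-6)·(-3/2−0)) = ½·(9 + 11/2 + 9) = 47/4.
[PBC] = ½·((-38/5)·(0−(-1)) + 11·(-1−(-11/5)) + (-6)·(-11/5−0)) = ½·(-38/5 + 66/5 + 66/5) = 47/5, so the A-coordinate is (47/5)/(47/4) = 4/5.
[APC] = ½·(9·(-11/5−(-1)) + (-38/5)·(-1−(-3/2)) + (-6)·(-3/2−(-11/5))) = ½·(-54/5 − 19/5 − 21/5) = -47/5, so the B-coordinate is -4/5.
[ABP] = ½·(9·(0−(-11/5)) + 11·(-11/5−(-3/2)) + (-38/5)·(-3/2−0)) = ½·(99/5 − 77/10 + 57/5) = 47/4, so the C-coordinate is 1.

(4/5, -4/5, 1)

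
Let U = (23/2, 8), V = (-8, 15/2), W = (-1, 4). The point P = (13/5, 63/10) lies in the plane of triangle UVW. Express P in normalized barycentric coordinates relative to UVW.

(2/5, 1/5, 2/5)

Signed area of the reference triangle: [UVW] = ½·((23/2)·(15/2−4) + (-8)·(4−8) + (-1)·(8−(15/2))) = ½·(161/4 + 32 − 1/2) = 287/8.
[PVW] = ½·((13/5)·(15/2−4) + (-8)·(4−(63/10)) + (-1)·(63/10−(15/2))) = ½·(91/10 + 92/5 + 6/5) = 287/20, so the U-coordinate is (287/20)/(287/8) = 2/5.
[UPW] = ½·((23/2)·(63/10−4) + (13/5)·(4−8) + (-1)·(8−(63/10))) = ½·(529/20 − 52/5 − 17/10) = 287/40, so the V-coordinate is 1/5.
[UVP] = ½·((23/2)·(15/2−(63/10)) + (-8)·(63/10−8) + (13/5)·(8−(15/2))) = ½·(69/5 + 68/5 + 13/10) = 287/20, so the W-coordinate is 2/5.
Check: 2/5 + 1/5 + 2/5 = 1.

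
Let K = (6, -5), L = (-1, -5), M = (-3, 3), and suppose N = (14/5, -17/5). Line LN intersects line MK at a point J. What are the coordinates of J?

Barycentric coordinates of N with respect to KLM: (3/5, 1/5, 1/5).
On side MK the L-coordinate is zero; dropping N's L-weight 1/5 and renormalizing the remaining 1/5 : 3/5 gives weights 1/4, 3/4 on M, K.
J = (1/4)·(-3, 3) + (3/4)·(6, -5) = (15/4, -3).

(15/4, -3)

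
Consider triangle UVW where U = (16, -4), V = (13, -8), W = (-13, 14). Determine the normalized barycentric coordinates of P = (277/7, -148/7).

(10/7, 3/7, -6/7)

Signed area of the reference triangle: [UVW] = ½·(16·(-8−14) + 13·(14−(-4)) + (-13)·(-4−(-8))) = ½·(-352 + 234 − 52) = -85.
[PVW] = ½·((277/7)·(-8−14) + 13·(14−(-148/7)) + (-13)·(-148/7−(-8))) = ½·(-6094/7 + 3198/7 + 1196/7) = -850/7, so the U-coordinate is (-850/7)/(-85) = 10/7.
[UPW] = ½·(16·(-148/7−14) + (277/7)·(14−(-4)) + (-13)·(-4−(-148/7))) = ½·(-3936/7 + 4986/7 − 1560/7) = -255/7, so the V-coordinate is 3/7.
[UVP] = ½·(16·(-8−(-148/7)) + 13·(-148/7−(-4)) + (277/7)·(-4−(-8))) = ½·(1472/7 − 1560/7 + 1108/7) = 510/7, so the W-coordinate is -6/7.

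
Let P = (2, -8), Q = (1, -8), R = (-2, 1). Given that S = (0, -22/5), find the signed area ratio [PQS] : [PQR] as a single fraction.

2/5

[PQR] = ½·(2·(-8−1) + 1·(1−(-8)) + (-2)·(-8−(-8))) = ½·(-18 + 9 + 0) = -9/2.
[PQS] = ½·(2·(-8−(-22/5)) + 1·(-22/5−(-8)) + 0·(-8−(-8))) = ½·(-36/5 + 18/5 + 0) = -9/5, so the ratio is (-9/5)/(-9/2) = 2/5.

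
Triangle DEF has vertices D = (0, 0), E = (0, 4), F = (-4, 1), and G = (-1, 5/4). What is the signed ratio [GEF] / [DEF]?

1/2

[DEF] = ½·(0·(4−1) + 0·(1−0) + (-4)·(0−4)) = ½·(0 + 0 + 16) = 8.
[GEF] = ½·((-1)·(4−1) + 0·(1−(5/4)) + (-4)·(5/4−4)) = ½·(-3 + 0 + 11) = 4, so the ratio is 4/8 = 1/2.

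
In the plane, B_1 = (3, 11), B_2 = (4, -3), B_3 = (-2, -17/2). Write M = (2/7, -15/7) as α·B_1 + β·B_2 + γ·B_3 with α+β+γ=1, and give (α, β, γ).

(2/7, 1/7, 4/7)

Signed area of the reference triangle: [B_1B_2B_3] = ½·(3·(-3−(-17/2)) + 4·(-17/2−11) + (-2)·(11−(-3))) = ½·(33/2 − 78 − 28) = -179/4.
[MB_2B_3] = ½·((2/7)·(-3−(-17/2)) + 4·(-17/2−(-15/7)) + (-2)·(-15/7−(-3))) = ½·(11/7 − 178/7 − 12/7) = -179/14, so the B_1-coordinate is (-179/14)/(-179/4) = 2/7.
[B_1MB_3] = ½·(3·(-15/7−(-17/2)) + (2/7)·(-17/2−11) + (-2)·(11−(-15/7))) = ½·(267/14 − 39/7 − 184/7) = -179/28, so the B_2-coordinate is 1/7.
[B_1B_2M] = ½·(3·(-3−(-15/7)) + 4·(-15/7−11) + (2/7)·(11−(-3))) = ½·(-18/7 − 368/7 + 4) = -179/7, so the B_3-coordinate is 4/7.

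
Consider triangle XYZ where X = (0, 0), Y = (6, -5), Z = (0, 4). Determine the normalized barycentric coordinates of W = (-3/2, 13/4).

Signed area of the reference triangle: [XYZ] = ½·(0·(-5−4) + 6·(4−0) + 0·(0−(-5))) = ½·(0 + 24 + 0) = 12.
[WYZ] = ½·((-3/2)·(-5−4) + 6·(4−(13/4)) + 0·(13/4−(-5))) = ½·(27/2 + 9/2 + 0) = 9, so the X-coordinate is 9/12 = 3/4.
[XWZ] = ½·(0·(13/4−4) + (-3/2)·(4−0) + 0·(0−(13/4))) = ½·(0 − 6 + 0) = -3, so the Y-coordinate is -1/4.
[XYW] = ½·(0·(-5−(13/4)) + 6·(13/4−0) + (-3/2)·(0−(-5))) = ½·(0 + 39/2 − 15/2) = 6, so the Z-coordinate is 1/2.

(3/4, -1/4, 1/2)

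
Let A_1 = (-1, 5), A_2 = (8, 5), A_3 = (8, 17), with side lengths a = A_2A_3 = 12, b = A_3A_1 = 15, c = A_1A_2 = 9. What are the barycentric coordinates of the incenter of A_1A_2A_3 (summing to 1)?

The incenter has barycentric coordinates proportional to the opposite side lengths: (12 : 15 : 9).
Normalizing by 12+15+9 = 36 gives (1/3, 5/12, 1/4).

(1/3, 5/12, 1/4)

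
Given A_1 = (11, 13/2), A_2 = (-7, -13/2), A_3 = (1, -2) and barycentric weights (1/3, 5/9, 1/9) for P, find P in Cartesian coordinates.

P = (1/3)·A_1 + (5/9)·A_2 + (1/9)·A_3.
x-coordinate: (1/3)·11 + (5/9)·(-7) + (1/9)·1 = -1/9.
y-coordinate: (1/3)·(13/2) + (5/9)·(-13/2) + (1/9)·(-2) = -5/3.

(-1/9, -5/3)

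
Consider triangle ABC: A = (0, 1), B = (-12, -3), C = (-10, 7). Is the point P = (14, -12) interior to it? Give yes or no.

Barycentric coordinates of P: (139/56, 23/56, -53/28).
The three coordinates are positive, positive, negative; a point is interior exactly when all three are positive.

no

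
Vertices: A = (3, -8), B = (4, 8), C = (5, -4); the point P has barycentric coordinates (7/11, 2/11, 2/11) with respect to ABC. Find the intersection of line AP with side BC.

(9/2, 2)

Line AP meets BC where the A-coordinate vanishes; zeroing P's A-weight and renormalizing leaves B, C-weights 2/11 : 2/11 → (1/2, 1/2).
So Q = (1/2)·B + (1/2)·C = (9/2, 2).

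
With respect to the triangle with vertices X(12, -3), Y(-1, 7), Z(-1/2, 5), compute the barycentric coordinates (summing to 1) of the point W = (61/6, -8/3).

Signed area of the reference triangle: [XYZ] = ½·(12·(7−5) + (-1)·(5−(-3)) + (-1/2)·(-3−7)) = ½·(24 − 8 + 5) = 21/2.
[WYZ] = ½·((61/6)·(7−5) + (-1)·(5−(-8/3)) + (-1/2)·(-8/3−7)) = ½·(61/3 − 23/3 + 29/6) = 35/4, so the X-coordinate is (35/4)/(21/2) = 5/6.
[XWZ] = ½·(12·(-8/3−5) + (61/6)·(5−(-3)) + (-1/2)·(-3−(-8/3))) = ½·(-92 + 244/3 + 1/6) = -21/4, so the Y-coordinate is -1/2.
[XYW] = ½·(12·(7−(-8/3)) + (-1)·(-8/3−(-3)) + (61/6)·(-3−7)) = ½·(116 − 1/3 − 305/3) = 7, so the Z-coordinate is 2/3.

(5/6, -1/2, 2/3)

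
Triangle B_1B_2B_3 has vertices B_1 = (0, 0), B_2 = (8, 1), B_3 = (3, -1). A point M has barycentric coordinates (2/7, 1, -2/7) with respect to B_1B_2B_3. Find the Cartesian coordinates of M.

(50/7, 9/7)

M = (2/7)·B_1 + 1·B_2 + (-2/7)·B_3.
x-coordinate: (2/7)·0 + 1·8 + (-2/7)·3 = 50/7.
y-coordinate: (2/7)·0 + 1·1 + (-2/7)·(-1) = 9/7.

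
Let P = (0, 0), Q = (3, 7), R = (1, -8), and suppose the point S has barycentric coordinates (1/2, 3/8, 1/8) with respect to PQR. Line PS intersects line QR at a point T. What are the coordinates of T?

(5/2, 13/4)

Line PS meets QR where the P-coordinate vanishes; zeroing S's P-weight and renormalizing leaves Q, R-weights 3/8 : 1/8 → (3/4, 1/4).
So T = (3/4)·Q + (1/4)·R = (5/2, 13/4).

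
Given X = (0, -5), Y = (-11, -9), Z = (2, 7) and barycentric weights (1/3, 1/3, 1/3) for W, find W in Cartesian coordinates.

W = (1/3)·X + (1/3)·Y + (1/3)·Z.
x-coordinate: (1/3)·0 + (1/3)·(-11) + (1/3)·2 = -3.
y-coordinate: (1/3)·(-5) + (1/3)·(-9) + (1/3)·7 = -7/3.

(-3, -7/3)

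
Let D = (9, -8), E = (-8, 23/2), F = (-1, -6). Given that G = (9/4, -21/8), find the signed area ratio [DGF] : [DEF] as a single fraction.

1/4

[DEF] = ½·(9·(23/2−(-6)) + (-8)·(-6−(-8)) + (-1)·(-8−(23/2))) = ½·(315/2 − 16 + 39/2) = 161/2.
[DGF] = ½·(9·(-21/8−(-6)) + (9/4)·(-6−(-8)) + (-1)·(-8−(-21/8))) = ½·(243/8 + 9/2 + 43/8) = 161/8, so the ratio is (161/8)/(161/2) = 1/4.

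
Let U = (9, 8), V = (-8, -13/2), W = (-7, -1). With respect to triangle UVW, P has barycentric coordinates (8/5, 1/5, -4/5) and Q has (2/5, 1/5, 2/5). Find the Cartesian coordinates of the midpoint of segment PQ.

Barycentric coordinates of the midpoint are the average: (1, 1/5, -1/5).
Converting: 1·U + (1/5)·V + (-1/5)·W = (44/5, 69/10).

(44/5, 69/10)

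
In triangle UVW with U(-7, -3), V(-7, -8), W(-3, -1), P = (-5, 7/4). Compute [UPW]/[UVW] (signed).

[UVW] = ½·((-7)·(-8−(-1)) + (-7)·(-1−(-3)) + (-3)·(-3−(-8))) = ½·(49 − 14 − 15) = 10.
[UPW] = ½·((-7)·(7/4−(-1)) + (-5)·(-1−(-3)) + (-3)·(-3−(7/4))) = ½·(-77/4 − 10 + 57/4) = -15/2, so the ratio is (-15/2)/10 = -3/4.

-3/4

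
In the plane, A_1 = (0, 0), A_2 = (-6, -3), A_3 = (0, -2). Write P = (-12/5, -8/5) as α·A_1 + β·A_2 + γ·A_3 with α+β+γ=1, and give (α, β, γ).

(2/5, 2/5, 1/5)

Signed area of the reference triangle: [A_1A_2A_3] = ½·(0·(-3−(-2)) + (-6)·(-2−0) + 0·(0−(-3))) = ½·(0 + 12 + 0) = 6.
[PA_2A_3] = ½·((-12/5)·(-3−(-2)) + (-6)·(-2−(-8/5)) + 0·(-8/5−(-3))) = ½·(12/5 + 12/5 + 0) = 12/5, so the A_1-coordinate is (12/5)/6 = 2/5.
[A_1PA_3] = ½·(0·(-8/5−(-2)) + (-12/5)·(-2−0) + 0·(0−(-8/5))) = ½·(0 + 24/5 + 0) = 12/5, so the A_2-coordinate is 2/5.
[A_1A_2P] = ½·(0·(-3−(-8/5)) + (-6)·(-8/5−0) + (-12/5)·(0−(-3))) = ½·(0 + 48/5 − 36/5) = 6/5, so the A_3-coordinate is 1/5.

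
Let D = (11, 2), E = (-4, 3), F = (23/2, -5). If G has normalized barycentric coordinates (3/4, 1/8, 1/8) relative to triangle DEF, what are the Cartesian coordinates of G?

(147/16, 5/4)

G = (3/4)·D + (1/8)·E + (1/8)·F.
x-coordinate: (3/4)·11 + (1/8)·(-4) + (1/8)·(23/2) = 147/16.
y-coordinate: (3/4)·2 + (1/8)·3 + (1/8)·(-5) = 5/4.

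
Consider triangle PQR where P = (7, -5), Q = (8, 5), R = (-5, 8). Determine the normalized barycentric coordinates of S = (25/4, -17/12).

Signed area of the reference triangle: [PQR] = ½·(7·(5−8) + 8·(8−(-5)) + (-5)·(-5−5)) = ½·(-21 + 104 + 50) = 133/2.
[SQR] = ½·((25/4)·(5−8) + 8·(8−(-17/12)) + (-5)·(-17/12−5)) = ½·(-75/4 + 226/3 + 385/12) = 133/3, so the P-coordinate is (133/3)/(133/2) = 2/3.
[PSR] = ½·(7·(-17/12−8) + (25/4)·(8−(-5)) + (-5)·(-5−(-17/12))) = ½·(-791/12 + 325/4 + 215/12) = 133/8, so the Q-coordinate is 1/4.
[PQS] = ½·(7·(5−(-17/12)) + 8·(-17/12−(-5)) + (25/4)·(-5−5)) = ½·(539/12 + 86/3 − 125/2) = 133/24, so the R-coordinate is 1/12.
Check: 2/3 + 1/4 + 1/12 = 1.

(2/3, 1/4, 1/12)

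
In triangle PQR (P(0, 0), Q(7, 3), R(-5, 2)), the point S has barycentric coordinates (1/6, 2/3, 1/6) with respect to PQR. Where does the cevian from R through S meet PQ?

Line RS meets PQ where the R-coordinate vanishes; zeroing S's R-weight and renormalizing leaves P, Q-weights 1/6 : 2/3 → (1/5, 4/5).
So T = (1/5)·P + (4/5)·Q = (28/5, 12/5).

(28/5, 12/5)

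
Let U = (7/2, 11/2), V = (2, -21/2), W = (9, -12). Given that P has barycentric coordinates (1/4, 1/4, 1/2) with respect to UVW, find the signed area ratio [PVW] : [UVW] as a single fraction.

The signed ratio [PVW]/[UVW] equals the barycentric coordinate of P at vertex U, which is 1/4.

1/4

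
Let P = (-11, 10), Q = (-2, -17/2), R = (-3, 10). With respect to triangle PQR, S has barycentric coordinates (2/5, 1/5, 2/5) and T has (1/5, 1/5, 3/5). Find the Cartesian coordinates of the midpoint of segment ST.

Barycentric coordinates of the midpoint are the average: (3/10, 1/5, 1/2).
Converting: (3/10)·P + (1/5)·Q + (1/2)·R = (-26/5, 63/10).

(-26/5, 63/10)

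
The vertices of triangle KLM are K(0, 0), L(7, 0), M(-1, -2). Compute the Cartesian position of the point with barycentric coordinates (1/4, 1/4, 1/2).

(5/4, -1)

N = (1/4)·K + (1/4)·L + (1/2)·M.
x-coordinate: (1/4)·0 + (1/4)·7 + (1/2)·(-1) = 5/4.
y-coordinate: (1/4)·0 + (1/4)·0 + (1/2)·(-2) = -1.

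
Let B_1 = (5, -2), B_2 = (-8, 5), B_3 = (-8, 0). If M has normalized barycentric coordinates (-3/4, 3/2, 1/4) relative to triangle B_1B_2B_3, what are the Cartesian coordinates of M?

(-71/4, 9)

M = (-3/4)·B_1 + (3/2)·B_2 + (1/4)·B_3.
x-coordinate: (-3/4)·5 + (3/2)·(-8) + (1/4)·(-8) = -71/4.
y-coordinate: (-3/4)·(-2) + (3/2)·5 + (1/4)·0 = 9.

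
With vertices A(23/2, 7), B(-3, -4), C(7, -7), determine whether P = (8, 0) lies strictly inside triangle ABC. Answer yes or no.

Barycentric coordinates of P: (146/307, 35/307, 126/307).
The three coordinates are positive, positive, positive; a point is interior exactly when all three are positive.

yes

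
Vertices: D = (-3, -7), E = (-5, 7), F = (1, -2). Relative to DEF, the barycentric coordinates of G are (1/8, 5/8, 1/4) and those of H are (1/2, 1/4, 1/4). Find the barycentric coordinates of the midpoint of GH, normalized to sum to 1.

Since both coordinate triples sum to 1, the midpoint's barycentrics are the componentwise average.
(1/8+1/2)/2 = 5/16; similarly 7/16 and 1/4.

(5/16, 7/16, 1/4)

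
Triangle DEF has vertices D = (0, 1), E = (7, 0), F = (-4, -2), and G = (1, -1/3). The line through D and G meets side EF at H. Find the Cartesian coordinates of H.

Barycentric coordinates of G with respect to DEF: (1/3, 1/3, 1/3).
On side EF the D-coordinate is zero; dropping G's D-weight 1/3 and renormalizing the remaining 1/3 : 1/3 gives weights 1/2, 1/2 on E, F.
H = (1/2)·(7, 0) + (1/2)·(-4, -2) = (3/2, -1).

(3/2, -1)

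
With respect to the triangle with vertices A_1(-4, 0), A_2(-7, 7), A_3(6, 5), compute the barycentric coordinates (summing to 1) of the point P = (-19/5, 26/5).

(1/5, 3/5, 1/5)

Signed area of the reference triangle: [A_1A_2A_3] = ½·((-4)·(7−5) + (-7)·(5−0) + 6·(0−7)) = ½·(-8 − 35 − 42) = -85/2.
[PA_2A_3] = ½·((-19/5)·(7−5) + (-7)·(5−(26/5)) + 6·(26/5−7)) = ½·(-38/5 + 7/5 − 54/5) = -17/2, so the A_1-coordinate is (-17/2)/(-85/2) = 1/5.
[A_1PA_3] = ½·((-4)·(26/5−5) + (-19/5)·(5−0) + 6·(0−(26/5))) = ½·(-4/5 − 19 − 156/5) = -51/2, so the A_2-coordinate is 3/5.
[A_1A_2P] = ½·((-4)·(7−(26/5)) + (-7)·(26/5−0) + (-19/5)·(0−7)) = ½·(-36/5 − 182/5 + 133/5) = -17/2, so the A_3-coordinate is 1/5.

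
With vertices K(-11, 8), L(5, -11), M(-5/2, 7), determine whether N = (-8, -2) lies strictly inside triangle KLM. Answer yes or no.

Barycentric coordinates of N: (111/97, 164/291, -206/291).
The three coordinates are positive, positive, negative; a point is interior exactly when all three are positive.

no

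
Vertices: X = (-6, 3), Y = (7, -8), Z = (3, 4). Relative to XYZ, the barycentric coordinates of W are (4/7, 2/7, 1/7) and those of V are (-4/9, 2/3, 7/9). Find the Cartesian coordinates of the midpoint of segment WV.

Barycentric coordinates of the midpoint are the average: (4/63, 10/21, 29/63).
Converting: (4/63)·X + (10/21)·Y + (29/63)·Z = (13/3, -16/9).

(13/3, -16/9)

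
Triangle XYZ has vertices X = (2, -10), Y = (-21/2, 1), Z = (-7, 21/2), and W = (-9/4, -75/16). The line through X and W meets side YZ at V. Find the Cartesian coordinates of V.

Barycentric coordinates of W with respect to XYZ: (5/8, 1/4, 1/8).
On side YZ the X-coordinate is zero; dropping W's X-weight 5/8 and renormalizing the remaining 1/4 : 1/8 gives weights 2/3, 1/3 on Y, Z.
V = (2/3)·(-21/2, 1) + (1/3)·(-7, 21/2) = (-28/3, 25/6).

(-28/3, 25/6)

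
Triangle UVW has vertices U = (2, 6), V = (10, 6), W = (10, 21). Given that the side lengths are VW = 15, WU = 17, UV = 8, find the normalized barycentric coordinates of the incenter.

The incenter has barycentric coordinates proportional to the opposite side lengths: (15 : 17 : 8).
Normalizing by 15+17+8 = 40 gives (3/8, 17/40, 1/5).

(3/8, 17/40, 1/5)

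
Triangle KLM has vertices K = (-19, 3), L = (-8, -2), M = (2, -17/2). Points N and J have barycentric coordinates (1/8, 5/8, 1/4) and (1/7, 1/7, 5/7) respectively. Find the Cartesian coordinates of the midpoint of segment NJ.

Barycentric coordinates of the midpoint are the average: (15/112, 43/112, 27/56).
Converting: (15/112)·K + (43/112)·L + (27/56)·M = (-521/112, -125/28).

(-521/112, -125/28)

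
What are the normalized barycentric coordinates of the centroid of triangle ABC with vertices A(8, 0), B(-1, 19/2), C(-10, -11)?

(1/3, 1/3, 1/3)

The centroid is the average of the vertices, so each weight is 1/3.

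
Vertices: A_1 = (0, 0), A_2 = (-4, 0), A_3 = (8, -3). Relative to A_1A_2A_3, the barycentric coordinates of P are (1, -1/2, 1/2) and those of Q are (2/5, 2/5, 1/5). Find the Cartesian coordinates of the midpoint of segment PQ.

Barycentric coordinates of the midpoint are the average: (7/10, -1/20, 7/20).
Converting: (7/10)·A_1 + (-1/20)·A_2 + (7/20)·A_3 = (3, -21/20).

(3, -21/20)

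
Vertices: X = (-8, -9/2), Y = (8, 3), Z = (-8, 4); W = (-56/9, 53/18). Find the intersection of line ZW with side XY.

(0, -3/4)

Barycentric coordinates of W with respect to XYZ: (1/9, 1/9, 7/9).
On side XY the Z-coordinate is zero; dropping W's Z-weight 7/9 and renormalizing the remaining 1/9 : 1/9 gives weights 1/2, 1/2 on X, Y.
V = (1/2)·(-8, -9/2) + (1/2)·(8, 3) = (0, -3/4).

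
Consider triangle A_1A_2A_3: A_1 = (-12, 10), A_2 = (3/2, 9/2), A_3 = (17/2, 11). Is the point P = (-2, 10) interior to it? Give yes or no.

yes

Barycentric coordinates of P: (49/101, 8/101, 44/101).
The three coordinates are positive, positive, positive; a point is interior exactly when all three are positive.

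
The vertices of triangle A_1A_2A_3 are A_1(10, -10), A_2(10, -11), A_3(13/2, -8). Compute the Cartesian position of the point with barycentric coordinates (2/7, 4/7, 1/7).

P = (2/7)·A_1 + (4/7)·A_2 + (1/7)·A_3.
x-coordinate: (2/7)·10 + (4/7)·10 + (1/7)·(13/2) = 19/2.
y-coordinate: (2/7)·(-10) + (4/7)·(-11) + (1/7)·(-8) = -72/7.

(19/2, -72/7)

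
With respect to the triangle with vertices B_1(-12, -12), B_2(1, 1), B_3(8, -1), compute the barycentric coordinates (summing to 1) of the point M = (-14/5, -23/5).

(2/5, 2/5, 1/5)

Signed area of the reference triangle: [B_1B_2B_3] = ½·((-12)·(1−(-1)) + 1·(-1−(-12)) + 8·(-12−1)) = ½·(-24 + 11 − 104) = -117/2.
[MB_2B_3] = ½·((-14/5)·(1−(-1)) + 1·(-1−(-23/5)) + 8·(-23/5−1)) = ½·(-28/5 + 18/5 − 224/5) = -117/5, so the B_1-coordinate is (-117/5)/(-117/2) = 2/5.
[B_1MB_3] = ½·((-12)·(-23/5−(-1)) + (-14/5)·(-1−(-12)) + 8·(-12−(-23/5))) = ½·(216/5 − 154/5 − 296/5) = -117/5, so the B_2-coordinate is 2/5.
[B_1B_2M] = ½·((-12)·(1−(-23/5)) + 1·(-23/5−(-12)) + (-14/5)·(-12−1)) = ½·(-336/5 + 37/5 + 182/5) = -117/10, so the B_3-coordinate is 1/5.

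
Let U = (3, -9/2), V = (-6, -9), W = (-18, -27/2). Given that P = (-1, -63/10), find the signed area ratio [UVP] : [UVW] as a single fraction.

2/15

[UVW] = ½·(3·(-9−(-27/2)) + (-6)·(-27/2−(-9/2)) + (-18)·(-9/2−(-9))) = ½·(27/2 + 54 − 81) = -27/4.
[UVP] = ½·(3·(-9−(-63/10)) + (-6)·(-63/10−(-9/2)) + (-1)·(-9/2−(-9))) = ½·(-81/10 + 54/5 − 9/2) = -9/10, so the ratio is (-9/10)/(-27/4) = 2/15.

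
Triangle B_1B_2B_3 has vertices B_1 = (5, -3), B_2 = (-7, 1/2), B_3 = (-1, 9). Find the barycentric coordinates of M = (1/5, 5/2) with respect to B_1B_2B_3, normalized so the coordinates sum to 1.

(2/5, 1/5, 2/5)

Signed area of the reference triangle: [B_1B_2B_3] = ½·(5·(1/2−9) + (-7)·(9−(-3)) + (-1)·(-3−(1/2))) = ½·(-85/2 − 84 + 7/2) = -123/2.
[MB_2B_3] = ½·((1/5)·(1/2−9) + (-7)·(9−(5/2)) + (-1)·(5/2−(1/2))) = ½·(-17/10 − 91/2 − 2) = -123/5, so the B_1-coordinate is (-123/5)/(-123/2) = 2/5.
[B_1MB_3] = ½·(5·(5/2−9) + (1/5)·(9−(-3)) + (-1)·(-3−(5/2))) = ½·(-65/2 + 12/5 + 11/2) = -123/10, so the B_2-coordinate is 1/5.
[B_1B_2M] = ½·(5·(1/2−(5/2)) + (-7)·(5/2−(-3)) + (1/5)·(-3−(1/2))) = ½·(-10 − 77/2 − 7/10) = -123/5, so the B_3-coordinate is 2/5.
Check: 2/5 + 1/5 + 2/5 = 1.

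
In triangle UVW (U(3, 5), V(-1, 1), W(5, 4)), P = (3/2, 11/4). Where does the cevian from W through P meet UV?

(1/3, 7/3)

Barycentric coordinates of P with respect to UVW: (1/4, 1/2, 1/4).
On side UV the W-coordinate is zero; dropping P's W-weight 1/4 and renormalizing the remaining 1/4 : 1/2 gives weights 1/3, 2/3 on U, V.
Q = (1/3)·(3, 5) + (2/3)·(-1, 1) = (1/3, 7/3).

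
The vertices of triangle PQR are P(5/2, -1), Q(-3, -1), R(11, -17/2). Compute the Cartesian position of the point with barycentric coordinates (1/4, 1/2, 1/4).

(15/8, -23/8)

S = (1/4)·P + (1/2)·Q + (1/4)·R.
x-coordinate: (1/4)·(5/2) + (1/2)·(-3) + (1/4)·11 = 15/8.
y-coordinate: (1/4)·(-1) + (1/2)·(-1) + (1/4)·(-17/2) = -23/8.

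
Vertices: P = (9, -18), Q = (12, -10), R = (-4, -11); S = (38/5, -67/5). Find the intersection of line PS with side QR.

Barycentric coordinates of S with respect to PQR: (2/5, 2/5, 1/5).
On side QR the P-coordinate is zero; dropping S's P-weight 2/5 and renormalizing the remaining 2/5 : 1/5 gives weights 2/3, 1/3 on Q, R.
T = (2/3)·(12, -10) + (1/3)·(-4, -11) = (20/3, -31/3).

(20/3, -31/3)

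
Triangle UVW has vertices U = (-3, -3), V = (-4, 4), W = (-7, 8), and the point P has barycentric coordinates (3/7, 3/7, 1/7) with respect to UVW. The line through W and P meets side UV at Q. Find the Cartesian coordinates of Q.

Line WP meets UV where the W-coordinate vanishes; zeroing P's W-weight and renormalizing leaves U, V-weights 3/7 : 3/7 → (1/2, 1/2).
So Q = (1/2)·U + (1/2)·V = (-7/2, 1/2).

(-7/2, 1/2)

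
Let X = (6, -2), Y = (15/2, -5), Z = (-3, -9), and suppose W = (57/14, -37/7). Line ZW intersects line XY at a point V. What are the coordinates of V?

Barycentric coordinates of W with respect to XYZ: (2/7, 3/7, 2/7).
On side XY the Z-coordinate is zero; dropping W's Z-weight 2/7 and renormalizing the remaining 2/7 : 3/7 gives weights 2/5, 3/5 on X, Y.
V = (2/5)·(6, -2) + (3/5)·(15/2, -5) = (69/10, -19/5).

(69/10, -19/5)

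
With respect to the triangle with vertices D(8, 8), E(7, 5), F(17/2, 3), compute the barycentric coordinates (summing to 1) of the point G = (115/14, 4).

Signed area of the reference triangle: [DEF] = ½·(8·(5−3) + 7·(3−8) + (17/2)·(8−5)) = ½·(16 − 35 + 51/2) = 13/4.
[GEF] = ½·((115/14)·(5−3) + 7·(3−4) + (17/2)·(4−5)) = ½·(115/7 − 7 − 17/2) = 13/28, so the D-coordinate is (13/28)/(13/4) = 1/7.
[DGF] = ½·(8·(4−3) + (115/14)·(3−8) + (17/2)·(8−4)) = ½·(8 − 575/14 + 34) = 13/28, so the E-coordinate is 1/7.
[DEG] = ½·(8·(5−4) + 7·(4−8) + (115/14)·(8−5)) = ½·(8 − 28 + 345/14) = 65/28, so the F-coordinate is 5/7.

(1/7, 1/7, 5/7)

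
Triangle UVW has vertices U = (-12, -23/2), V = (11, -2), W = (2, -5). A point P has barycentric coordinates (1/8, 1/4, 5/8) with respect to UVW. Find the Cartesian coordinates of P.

P = (1/8)·U + (1/4)·V + (5/8)·W.
x-coordinate: (1/8)·(-12) + (1/4)·11 + (5/8)·2 = 5/2.
y-coordinate: (1/8)·(-23/2) + (1/4)·(-2) + (5/8)·(-5) = -81/16.

(5/2, -81/16)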